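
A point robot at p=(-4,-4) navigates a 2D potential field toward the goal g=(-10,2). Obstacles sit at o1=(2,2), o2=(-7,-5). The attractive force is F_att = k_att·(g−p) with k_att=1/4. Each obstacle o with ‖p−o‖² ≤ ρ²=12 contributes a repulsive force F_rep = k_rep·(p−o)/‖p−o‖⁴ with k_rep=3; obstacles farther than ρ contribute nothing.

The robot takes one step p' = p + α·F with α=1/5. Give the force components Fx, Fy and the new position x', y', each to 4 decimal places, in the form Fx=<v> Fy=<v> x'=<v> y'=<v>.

Fx=-1.4100 Fy=1.5300 x'=-4.2820 y'=-3.6940

F_att = 1/4·(g−p) = 1/4·(-6,6) = (-1.5000,1.5000)
o1: d²=72 > ρ²=12 → inactive
o2: d²=10 ≤ ρ²=12; F_rep = 3·(3,1)/10² = (0.0900,0.0300)
F = F_att + ΣF_rep = (-1.4100,1.5300)
p' = p + 1/5·F = (-4.2820,-3.6940)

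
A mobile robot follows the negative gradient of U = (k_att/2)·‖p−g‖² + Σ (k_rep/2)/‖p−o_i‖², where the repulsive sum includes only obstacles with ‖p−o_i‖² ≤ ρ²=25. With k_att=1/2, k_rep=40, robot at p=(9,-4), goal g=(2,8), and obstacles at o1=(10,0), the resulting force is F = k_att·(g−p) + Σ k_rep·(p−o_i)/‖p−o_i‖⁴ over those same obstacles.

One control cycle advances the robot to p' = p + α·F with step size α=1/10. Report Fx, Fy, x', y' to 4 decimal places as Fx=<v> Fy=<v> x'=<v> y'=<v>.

Fx=-3.6384 Fy=5.4464 x'=8.6362 y'=-3.4554

F_att = 1/2·(g−p) = 1/2·(-7,12) = (-3.5000,6.0000)
o1: d²=17 ≤ ρ²=25; F_rep = 40·(-1,-4)/17² = (-0.1384,-0.5536)
F = F_att + ΣF_rep = (-3.6384,5.4464)
p' = p + 1/10·F = (8.6362,-3.4554)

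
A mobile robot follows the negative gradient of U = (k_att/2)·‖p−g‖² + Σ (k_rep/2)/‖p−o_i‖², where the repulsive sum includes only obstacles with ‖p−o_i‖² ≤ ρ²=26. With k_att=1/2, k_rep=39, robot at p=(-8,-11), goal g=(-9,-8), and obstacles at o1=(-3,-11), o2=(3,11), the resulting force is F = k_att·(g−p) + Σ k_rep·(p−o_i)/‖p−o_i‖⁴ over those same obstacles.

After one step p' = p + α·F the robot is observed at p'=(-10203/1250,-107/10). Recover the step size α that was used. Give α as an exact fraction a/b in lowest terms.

α = 1/5

F_att = 1/2·(g−p) = 1/2·(-1,3) = (-0.5000,1.5000)
o1: d²=25 ≤ ρ²=26; F_rep = 39·(-5,0)/25² = (-0.3120,0.0000)
o2: d²=605 > ρ²=26 → inactive
F = F_att + ΣF_rep = (-0.8120,1.5000)
Δp = p'−p = (-0.1624,0.3000); α = Δx/Fx = (-203/1250) / (-203/250) = 1/5
check: Δy/Fy = (3/10) / (3/2) = 1/5 ✓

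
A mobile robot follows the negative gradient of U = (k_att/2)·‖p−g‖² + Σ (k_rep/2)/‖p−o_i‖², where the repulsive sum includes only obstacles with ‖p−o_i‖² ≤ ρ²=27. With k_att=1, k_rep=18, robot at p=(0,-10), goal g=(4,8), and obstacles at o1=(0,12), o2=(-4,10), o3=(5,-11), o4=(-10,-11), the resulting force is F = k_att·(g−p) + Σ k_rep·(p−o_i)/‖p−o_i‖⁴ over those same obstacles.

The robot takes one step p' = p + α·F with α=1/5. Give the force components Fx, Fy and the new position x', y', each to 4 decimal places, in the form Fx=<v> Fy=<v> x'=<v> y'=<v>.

Fx=3.8669 Fy=18.0266 x'=0.7734 y'=-6.3947

F_att = 1·(g−p) = 1·(4,18) = (4.0000,18.0000)
o1: d²=484 > ρ²=27 → inactive
o2: d²=416 > ρ²=27 → inactive
o3: d²=26 ≤ ρ²=27; F_rep = 18·(-5,1)/26² = (-0.1331,0.0266)
o4: d²=101 > ρ²=27 → inactive
F = F_att + ΣF_rep = (3.8669,18.0266)
p' = p + 1/5·F = (0.7734,-6.3947)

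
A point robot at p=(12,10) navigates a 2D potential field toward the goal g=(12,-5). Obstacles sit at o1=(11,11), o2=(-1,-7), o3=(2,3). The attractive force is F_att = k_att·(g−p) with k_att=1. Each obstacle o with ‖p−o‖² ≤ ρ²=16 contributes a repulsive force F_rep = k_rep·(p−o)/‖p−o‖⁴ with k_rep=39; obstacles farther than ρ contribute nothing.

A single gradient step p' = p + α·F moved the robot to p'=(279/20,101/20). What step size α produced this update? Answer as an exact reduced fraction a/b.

F_att = 1·(g−p) = 1·(0,-15) = (0.0000,-15.0000)
o1: d²=2 ≤ ρ²=16; F_rep = 39·(1,-1)/2² = (9.7500,-9.7500)
o2: d²=458 > ρ²=16 → inactive
o3: d²=149 > ρ²=16 → inactive
F = F_att + ΣF_rep = (9.7500,-24.7500)
Δp = p'−p = (1.9500,-4.9500); α = Δx/Fx = (39/20) / (39/4) = 1/5
check: Δy/Fy = (-99/20) / (-99/4) = 1/5 ✓

α = 1/5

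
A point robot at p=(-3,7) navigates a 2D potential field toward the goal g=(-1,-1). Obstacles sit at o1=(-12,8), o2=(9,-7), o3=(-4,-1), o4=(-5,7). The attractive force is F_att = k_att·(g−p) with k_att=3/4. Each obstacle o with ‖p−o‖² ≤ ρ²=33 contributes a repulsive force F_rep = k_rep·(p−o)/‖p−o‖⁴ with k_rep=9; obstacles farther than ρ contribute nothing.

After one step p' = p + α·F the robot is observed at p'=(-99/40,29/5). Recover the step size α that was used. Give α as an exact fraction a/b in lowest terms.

α = 1/5

F_att = 3/4·(g−p) = 3/4·(2,-8) = (1.5000,-6.0000)
o1: d²=82 > ρ²=33 → inactive
o2: d²=340 > ρ²=33 → inactive
o3: d²=65 > ρ²=33 → inactive
o4: d²=4 ≤ ρ²=33; F_rep = 9·(2,0)/4² = (1.1250,0.0000)
F = F_att + ΣF_rep = (2.6250,-6.0000)
Δp = p'−p = (0.5250,-1.2000); α = Δx/Fx = (21/40) / (21/8) = 1/5
check: Δy/Fy = (-6/5) / (-6) = 1/5 ✓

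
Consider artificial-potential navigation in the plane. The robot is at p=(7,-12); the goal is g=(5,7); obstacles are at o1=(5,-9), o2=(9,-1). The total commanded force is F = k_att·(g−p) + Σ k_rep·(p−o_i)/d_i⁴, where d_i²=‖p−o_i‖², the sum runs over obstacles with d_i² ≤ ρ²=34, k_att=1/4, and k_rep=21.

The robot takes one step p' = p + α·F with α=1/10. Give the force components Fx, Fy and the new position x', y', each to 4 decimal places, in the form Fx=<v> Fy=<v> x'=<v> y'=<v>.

Fx=-0.2515 Fy=4.3772 x'=6.9749 y'=-11.5623

F_att = 1/4·(g−p) = 1/4·(-2,19) = (-0.5000,4.7500)
o1: d²=13 ≤ ρ²=34; F_rep = 21·(2,-3)/13² = (0.2485,-0.3728)
o2: d²=125 > ρ²=34 → inactive
F = F_att + ΣF_rep = (-0.2515,4.3772)
p' = p + 1/10·F = (6.9749,-11.5623)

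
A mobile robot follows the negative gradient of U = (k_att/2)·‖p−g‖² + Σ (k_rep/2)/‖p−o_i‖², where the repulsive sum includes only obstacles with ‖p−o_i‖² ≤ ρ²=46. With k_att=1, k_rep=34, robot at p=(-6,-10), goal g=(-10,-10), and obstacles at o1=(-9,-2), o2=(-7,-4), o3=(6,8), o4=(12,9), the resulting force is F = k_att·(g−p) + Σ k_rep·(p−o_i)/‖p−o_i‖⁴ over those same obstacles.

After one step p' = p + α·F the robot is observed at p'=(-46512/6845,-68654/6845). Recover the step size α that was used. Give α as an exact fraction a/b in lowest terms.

F_att = 1·(g−p) = 1·(-4,0) = (-4.0000,0.0000)
o1: d²=73 > ρ²=46 → inactive
o2: d²=37 ≤ ρ²=46; F_rep = 34·(1,-6)/37² = (0.0248,-0.1490)
o3: d²=468 > ρ²=46 → inactive
o4: d²=685 > ρ²=46 → inactive
F = F_att + ΣF_rep = (-3.9752,-0.1490)
Δp = p'−p = (-0.7950,-0.0298); α = Δx/Fx = (-5442/6845) / (-5442/1369) = 1/5
check: Δy/Fy = (-204/6845) / (-204/1369) = 1/5 ✓

α = 1/5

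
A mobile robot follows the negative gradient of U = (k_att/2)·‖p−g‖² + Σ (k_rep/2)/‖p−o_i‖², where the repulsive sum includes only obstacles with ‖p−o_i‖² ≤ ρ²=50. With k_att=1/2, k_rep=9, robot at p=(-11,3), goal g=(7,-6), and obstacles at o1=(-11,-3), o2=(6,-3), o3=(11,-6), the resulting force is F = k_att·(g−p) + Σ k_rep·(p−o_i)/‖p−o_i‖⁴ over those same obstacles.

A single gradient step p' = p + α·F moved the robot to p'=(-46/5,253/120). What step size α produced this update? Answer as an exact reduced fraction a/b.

α = 1/5

F_att = 1/2·(g−p) = 1/2·(18,-9) = (9.0000,-4.5000)
o1: d²=36 ≤ ρ²=50; F_rep = 9·(0,6)/36² = (0.0000,0.0417)
o2: d²=325 > ρ²=50 → inactive
o3: d²=565 > ρ²=50 → inactive
F = F_att + ΣF_rep = (9.0000,-4.4583)
Δp = p'−p = (1.8000,-0.8917); α = Δx/Fx = (9/5) / (9) = 1/5
check: Δy/Fy = (-107/120) / (-107/24) = 1/5 ✓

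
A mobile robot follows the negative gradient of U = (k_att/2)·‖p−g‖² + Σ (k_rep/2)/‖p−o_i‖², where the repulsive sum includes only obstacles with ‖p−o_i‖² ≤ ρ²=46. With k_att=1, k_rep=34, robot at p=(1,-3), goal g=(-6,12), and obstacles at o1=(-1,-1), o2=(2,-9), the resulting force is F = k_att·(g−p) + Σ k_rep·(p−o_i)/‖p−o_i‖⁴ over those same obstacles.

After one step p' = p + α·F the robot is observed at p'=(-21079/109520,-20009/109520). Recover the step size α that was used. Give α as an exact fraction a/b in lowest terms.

α = 1/5

F_att = 1·(g−p) = 1·(-7,15) = (-7.0000,15.0000)
o1: d²=8 ≤ ρ²=46; F_rep = 34·(2,-2)/8² = (1.0625,-1.0625)
o2: d²=37 ≤ ρ²=46; F_rep = 34·(-1,6)/37² = (-0.0248,0.1490)
F = F_att + ΣF_rep = (-5.9623,14.0865)
Δp = p'−p = (-1.1925,2.8173); α = Δx/Fx = (-130599/109520) / (-130599/21904) = 1/5
check: Δy/Fy = (308551/109520) / (308551/21904) = 1/5 ✓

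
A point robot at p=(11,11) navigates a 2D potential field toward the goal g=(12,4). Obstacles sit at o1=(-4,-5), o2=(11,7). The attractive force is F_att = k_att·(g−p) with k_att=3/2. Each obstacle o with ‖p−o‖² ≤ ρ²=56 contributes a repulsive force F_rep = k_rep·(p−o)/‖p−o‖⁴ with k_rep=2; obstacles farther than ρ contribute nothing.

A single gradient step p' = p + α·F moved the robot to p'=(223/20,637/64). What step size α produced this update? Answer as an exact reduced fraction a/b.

F_att = 3/2·(g−p) = 3/2·(1,-7) = (1.5000,-10.5000)
o1: d²=481 > ρ²=56 → inactive
o2: d²=16 ≤ ρ²=56; F_rep = 2·(0,4)/16² = (0.0000,0.0312)
F = F_att + ΣF_rep = (1.5000,-10.4688)
Δp = p'−p = (0.1500,-1.0469); α = Δx/Fx = (3/20) / (3/2) = 1/10
check: Δy/Fy = (-67/64) / (-335/32) = 1/10 ✓

α = 1/10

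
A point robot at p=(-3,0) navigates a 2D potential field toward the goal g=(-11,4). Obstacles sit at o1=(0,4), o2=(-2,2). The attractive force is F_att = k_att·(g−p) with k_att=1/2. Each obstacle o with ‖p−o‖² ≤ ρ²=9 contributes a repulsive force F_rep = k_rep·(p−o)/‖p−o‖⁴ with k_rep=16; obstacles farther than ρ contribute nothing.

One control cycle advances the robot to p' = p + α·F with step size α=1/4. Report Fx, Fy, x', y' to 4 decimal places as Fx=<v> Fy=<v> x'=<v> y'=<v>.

F_att = 1/2·(g−p) = 1/2·(-8,4) = (-4.0000,2.0000)
o1: d²=25 > ρ²=9 → inactive
o2: d²=5 ≤ ρ²=9; F_rep = 16·(-1,-2)/5² = (-0.6400,-1.2800)
F = F_att + ΣF_rep = (-4.6400,0.7200)
p' = p + 1/4·F = (-4.1600,0.1800)

Fx=-4.6400 Fy=0.7200 x'=-4.1600 y'=0.1800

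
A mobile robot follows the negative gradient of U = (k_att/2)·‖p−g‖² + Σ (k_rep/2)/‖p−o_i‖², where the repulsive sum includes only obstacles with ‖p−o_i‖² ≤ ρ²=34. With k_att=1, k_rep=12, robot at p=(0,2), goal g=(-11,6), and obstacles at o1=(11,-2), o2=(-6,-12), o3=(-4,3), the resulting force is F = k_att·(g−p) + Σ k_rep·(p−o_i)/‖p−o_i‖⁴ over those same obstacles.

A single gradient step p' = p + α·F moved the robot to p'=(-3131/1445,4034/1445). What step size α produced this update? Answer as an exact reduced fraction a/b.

F_att = 1·(g−p) = 1·(-11,4) = (-11.0000,4.0000)
o1: d²=137 > ρ²=34 → inactive
o2: d²=232 > ρ²=34 → inactive
o3: d²=17 ≤ ρ²=34; F_rep = 12·(4,-1)/17² = (0.1661,-0.0415)
F = F_att + ΣF_rep = (-10.8339,3.9585)
Δp = p'−p = (-2.1668,0.7917); α = Δx/Fx = (-3131/1445) / (-3131/289) = 1/5
check: Δy/Fy = (1144/1445) / (1144/289) = 1/5 ✓

α = 1/5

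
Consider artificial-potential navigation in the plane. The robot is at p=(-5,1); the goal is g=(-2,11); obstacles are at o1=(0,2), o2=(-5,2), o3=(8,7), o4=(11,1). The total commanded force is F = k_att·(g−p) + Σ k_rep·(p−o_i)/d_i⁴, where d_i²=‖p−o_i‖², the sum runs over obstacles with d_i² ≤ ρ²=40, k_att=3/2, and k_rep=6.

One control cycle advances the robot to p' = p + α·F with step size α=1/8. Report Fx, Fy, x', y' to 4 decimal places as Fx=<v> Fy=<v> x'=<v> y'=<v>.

F_att = 3/2·(g−p) = 3/2·(3,10) = (4.5000,15.0000)
o1: d²=26 ≤ ρ²=40; F_rep = 6·(-5,-1)/26² = (-0.0444,-0.0089)
o2: d²=1 ≤ ρ²=40; F_rep = 6·(0,-1)/1² = (0.0000,-6.0000)
o3: d²=205 > ρ²=40 → inactive
o4: d²=256 > ρ²=40 → inactive
F = F_att + ΣF_rep = (4.4556,8.9911)
p' = p + 1/8·F = (-4.4430,2.1239)

Fx=4.4556 Fy=8.9911 x'=-4.4430 y'=2.1239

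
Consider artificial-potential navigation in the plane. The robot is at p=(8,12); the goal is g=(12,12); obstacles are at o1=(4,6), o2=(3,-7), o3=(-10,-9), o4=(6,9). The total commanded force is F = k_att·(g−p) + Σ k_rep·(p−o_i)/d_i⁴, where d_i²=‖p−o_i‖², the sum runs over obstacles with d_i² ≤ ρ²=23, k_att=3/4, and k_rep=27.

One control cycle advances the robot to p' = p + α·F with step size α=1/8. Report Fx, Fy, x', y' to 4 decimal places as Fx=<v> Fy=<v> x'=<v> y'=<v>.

Fx=3.3195 Fy=0.4793 x'=8.4149 y'=12.0599

F_att = 3/4·(g−p) = 3/4·(4,0) = (3.0000,0.0000)
o1: d²=52 > ρ²=23 → inactive
o2: d²=386 > ρ²=23 → inactive
o3: d²=765 > ρ²=23 → inactive
o4: d²=13 ≤ ρ²=23; F_rep = 27·(2,3)/13² = (0.3195,0.4793)
F = F_att + ΣF_rep = (3.3195,0.4793)
p' = p + 1/8·F = (8.4149,12.0599)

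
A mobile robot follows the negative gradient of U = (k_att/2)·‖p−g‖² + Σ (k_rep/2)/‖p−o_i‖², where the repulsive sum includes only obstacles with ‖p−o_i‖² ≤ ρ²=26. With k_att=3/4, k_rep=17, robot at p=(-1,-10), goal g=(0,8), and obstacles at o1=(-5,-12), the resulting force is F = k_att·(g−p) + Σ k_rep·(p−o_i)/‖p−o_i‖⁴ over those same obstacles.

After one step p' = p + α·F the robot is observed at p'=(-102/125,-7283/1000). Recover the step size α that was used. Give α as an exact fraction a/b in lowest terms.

α = 1/5

F_att = 3/4·(g−p) = 3/4·(1,18) = (0.7500,13.5000)
o1: d²=20 ≤ ρ²=26; F_rep = 17·(4,2)/20² = (0.1700,0.0850)
F = F_att + ΣF_rep = (0.9200,13.5850)
Δp = p'−p = (0.1840,2.7170); α = Δx/Fx = (23/125) / (23/25) = 1/5
check: Δy/Fy = (2717/1000) / (2717/200) = 1/5 ✓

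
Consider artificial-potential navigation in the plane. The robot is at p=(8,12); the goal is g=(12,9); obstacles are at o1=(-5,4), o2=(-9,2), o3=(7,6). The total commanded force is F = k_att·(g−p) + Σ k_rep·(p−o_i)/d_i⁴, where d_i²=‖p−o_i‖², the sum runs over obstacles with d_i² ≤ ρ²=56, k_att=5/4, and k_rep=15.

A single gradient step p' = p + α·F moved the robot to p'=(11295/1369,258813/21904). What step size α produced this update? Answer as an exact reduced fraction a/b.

F_att = 5/4·(g−p) = 5/4·(4,-3) = (5.0000,-3.7500)
o1: d²=233 > ρ²=56 → inactive
o2: d²=389 > ρ²=56 → inactive
o3: d²=37 ≤ ρ²=56; F_rep = 15·(1,6)/37² = (0.0110,0.0657)
F = F_att + ΣF_rep = (5.0110,-3.6843)
Δp = p'−p = (0.2505,-0.1842); α = Δx/Fx = (343/1369) / (6860/1369) = 1/20
check: Δy/Fy = (-4035/21904) / (-20175/5476) = 1/20 ✓

α = 1/20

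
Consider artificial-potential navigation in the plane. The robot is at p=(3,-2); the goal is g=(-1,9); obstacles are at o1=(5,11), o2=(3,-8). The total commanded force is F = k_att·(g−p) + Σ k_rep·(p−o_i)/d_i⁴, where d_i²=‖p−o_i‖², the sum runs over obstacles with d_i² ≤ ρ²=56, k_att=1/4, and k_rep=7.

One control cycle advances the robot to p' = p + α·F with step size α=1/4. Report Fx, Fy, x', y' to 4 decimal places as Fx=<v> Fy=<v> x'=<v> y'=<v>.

F_att = 1/4·(g−p) = 1/4·(-4,11) = (-1.0000,2.7500)
o1: d²=173 > ρ²=56 → inactive
o2: d²=36 ≤ ρ²=56; F_rep = 7·(0,6)/36² = (0.0000,0.0324)
F = F_att + ΣF_rep = (-1.0000,2.7824)
p' = p + 1/4·F = (2.7500,-1.3044)

Fx=-1.0000 Fy=2.7824 x'=2.7500 y'=-1.3044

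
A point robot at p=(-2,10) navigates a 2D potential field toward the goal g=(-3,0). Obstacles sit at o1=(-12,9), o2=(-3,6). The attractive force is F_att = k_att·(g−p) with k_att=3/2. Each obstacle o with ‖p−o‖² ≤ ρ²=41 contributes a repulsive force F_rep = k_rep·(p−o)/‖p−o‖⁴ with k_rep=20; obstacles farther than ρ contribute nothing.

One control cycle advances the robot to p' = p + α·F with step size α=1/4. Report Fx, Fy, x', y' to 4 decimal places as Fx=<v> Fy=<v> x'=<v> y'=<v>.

Fx=-1.4308 Fy=-14.7232 x'=-2.3577 y'=6.3192

F_att = 3/2·(g−p) = 3/2·(-1,-10) = (-1.5000,-15.0000)
o1: d²=101 > ρ²=41 → inactive
o2: d²=17 ≤ ρ²=41; F_rep = 20·(1,4)/17² = (0.0692,0.2768)
F = F_att + ΣF_rep = (-1.4308,-14.7232)
p' = p + 1/4·F = (-2.3577,6.3192)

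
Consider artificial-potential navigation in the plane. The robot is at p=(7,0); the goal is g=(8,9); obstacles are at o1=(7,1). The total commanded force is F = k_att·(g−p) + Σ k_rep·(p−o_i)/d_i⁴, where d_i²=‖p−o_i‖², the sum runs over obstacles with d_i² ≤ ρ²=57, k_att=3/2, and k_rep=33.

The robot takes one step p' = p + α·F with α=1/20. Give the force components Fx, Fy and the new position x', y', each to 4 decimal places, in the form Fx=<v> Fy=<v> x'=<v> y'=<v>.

F_att = 3/2·(g−p) = 3/2·(1,9) = (1.5000,13.5000)
o1: d²=1 ≤ ρ²=57; F_rep = 33·(0,-1)/1² = (0.0000,-33.0000)
F = F_att + ΣF_rep = (1.5000,-19.5000)
p' = p + 1/20·F = (7.0750,-0.9750)

Fx=1.5000 Fy=-19.5000 x'=7.0750 y'=-0.9750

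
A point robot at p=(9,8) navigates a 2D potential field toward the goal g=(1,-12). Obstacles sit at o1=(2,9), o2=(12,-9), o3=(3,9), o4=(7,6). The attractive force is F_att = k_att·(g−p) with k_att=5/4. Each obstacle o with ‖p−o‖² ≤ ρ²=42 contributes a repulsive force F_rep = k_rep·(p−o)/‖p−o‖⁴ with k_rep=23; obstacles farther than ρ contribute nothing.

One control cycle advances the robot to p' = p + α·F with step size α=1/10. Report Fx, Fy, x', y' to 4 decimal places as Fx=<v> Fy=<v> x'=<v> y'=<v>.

Fx=-9.1804 Fy=-24.2981 x'=8.0820 y'=5.5702

F_att = 5/4·(g−p) = 5/4·(-8,-20) = (-10.0000,-25.0000)
o1: d²=50 > ρ²=42 → inactive
o2: d²=298 > ρ²=42 → inactive
o3: d²=37 ≤ ρ²=42; F_rep = 23·(6,-1)/37² = (0.1008,-0.0168)
o4: d²=8 ≤ ρ²=42; F_rep = 23·(2,2)/8² = (0.7188,0.7188)
F = F_att + ΣF_rep = (-9.1804,-24.2981)
p' = p + 1/10·F = (8.0820,5.5702)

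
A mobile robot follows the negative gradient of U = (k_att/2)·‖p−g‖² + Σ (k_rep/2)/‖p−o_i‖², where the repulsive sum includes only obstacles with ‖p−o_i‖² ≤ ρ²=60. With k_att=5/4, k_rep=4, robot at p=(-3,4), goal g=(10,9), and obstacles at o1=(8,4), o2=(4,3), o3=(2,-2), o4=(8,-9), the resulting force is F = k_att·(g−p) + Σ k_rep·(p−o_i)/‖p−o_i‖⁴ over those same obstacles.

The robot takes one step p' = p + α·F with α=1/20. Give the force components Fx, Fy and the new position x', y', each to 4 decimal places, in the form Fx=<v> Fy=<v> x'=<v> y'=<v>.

F_att = 5/4·(g−p) = 5/4·(13,5) = (16.2500,6.2500)
o1: d²=121 > ρ²=60 → inactive
o2: d²=50 ≤ ρ²=60; F_rep = 4·(-7,1)/50² = (-0.0112,0.0016)
o3: d²=61 > ρ²=60 → inactive
o4: d²=290 > ρ²=60 → inactive
F = F_att + ΣF_rep = (16.2388,6.2516)
p' = p + 1/20·F = (-2.1881,4.3126)

Fx=16.2388 Fy=6.2516 x'=-2.1881 y'=4.3126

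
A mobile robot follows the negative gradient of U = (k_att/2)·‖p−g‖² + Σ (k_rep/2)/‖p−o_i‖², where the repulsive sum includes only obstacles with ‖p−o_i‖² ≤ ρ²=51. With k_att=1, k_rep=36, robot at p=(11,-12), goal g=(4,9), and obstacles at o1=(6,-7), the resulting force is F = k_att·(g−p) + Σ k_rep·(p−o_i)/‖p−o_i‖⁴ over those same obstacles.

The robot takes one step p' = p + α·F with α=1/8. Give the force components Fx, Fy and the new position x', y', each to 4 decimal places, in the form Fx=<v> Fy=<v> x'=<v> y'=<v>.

F_att = 1·(g−p) = 1·(-7,21) = (-7.0000,21.0000)
o1: d²=50 ≤ ρ²=51; F_rep = 36·(5,-5)/50² = (0.0720,-0.0720)
F = F_att + ΣF_rep = (-6.9280,20.9280)
p' = p + 1/8·F = (10.1340,-9.3840)

Fx=-6.9280 Fy=20.9280 x'=10.1340 y'=-9.3840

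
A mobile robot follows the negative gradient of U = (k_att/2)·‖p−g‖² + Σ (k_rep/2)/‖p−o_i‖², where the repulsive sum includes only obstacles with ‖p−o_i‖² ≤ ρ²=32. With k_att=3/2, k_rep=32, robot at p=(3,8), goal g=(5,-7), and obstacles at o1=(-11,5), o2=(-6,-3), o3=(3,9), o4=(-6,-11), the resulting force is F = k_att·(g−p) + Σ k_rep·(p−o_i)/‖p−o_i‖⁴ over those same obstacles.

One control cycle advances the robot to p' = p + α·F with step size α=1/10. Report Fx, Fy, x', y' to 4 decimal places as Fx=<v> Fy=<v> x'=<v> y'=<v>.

F_att = 3/2·(g−p) = 3/2·(2,-15) = (3.0000,-22.5000)
o1: d²=205 > ρ²=32 → inactive
o2: d²=202 > ρ²=32 → inactive
o3: d²=1 ≤ ρ²=32; F_rep = 32·(0,-1)/1² = (0.0000,-32.0000)
o4: d²=442 > ρ²=32 → inactive
F = F_att + ΣF_rep = (3.0000,-54.5000)
p' = p + 1/10·F = (3.3000,2.5500)

Fx=3.0000 Fy=-54.5000 x'=3.3000 y'=2.5500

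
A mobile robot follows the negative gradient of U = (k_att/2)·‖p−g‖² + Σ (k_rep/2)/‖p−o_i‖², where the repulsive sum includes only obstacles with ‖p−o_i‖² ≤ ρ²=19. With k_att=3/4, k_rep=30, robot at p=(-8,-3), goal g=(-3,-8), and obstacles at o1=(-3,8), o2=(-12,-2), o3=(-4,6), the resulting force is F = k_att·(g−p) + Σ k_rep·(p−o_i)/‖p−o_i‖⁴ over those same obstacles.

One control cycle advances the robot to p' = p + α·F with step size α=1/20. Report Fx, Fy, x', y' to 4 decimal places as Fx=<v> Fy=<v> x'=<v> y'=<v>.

Fx=4.1652 Fy=-3.8538 x'=-7.7917 y'=-3.1927

F_att = 3/4·(g−p) = 3/4·(5,-5) = (3.7500,-3.7500)
o1: d²=146 > ρ²=19 → inactive
o2: d²=17 ≤ ρ²=19; F_rep = 30·(4,-1)/17² = (0.4152,-0.1038)
o3: d²=97 > ρ²=19 → inactive
F = F_att + ΣF_rep = (4.1652,-3.8538)
p' = p + 1/20·F = (-7.7917,-3.1927)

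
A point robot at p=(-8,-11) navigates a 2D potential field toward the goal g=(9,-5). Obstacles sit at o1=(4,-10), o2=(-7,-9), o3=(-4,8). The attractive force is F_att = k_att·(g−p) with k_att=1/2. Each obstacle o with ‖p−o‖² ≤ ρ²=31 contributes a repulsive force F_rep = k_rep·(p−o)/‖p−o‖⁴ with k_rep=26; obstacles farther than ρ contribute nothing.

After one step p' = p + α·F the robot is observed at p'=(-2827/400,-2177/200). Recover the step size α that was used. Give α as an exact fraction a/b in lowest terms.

α = 1/8

F_att = 1/2·(g−p) = 1/2·(17,6) = (8.5000,3.0000)
o1: d²=145 > ρ²=31 → inactive
o2: d²=5 ≤ ρ²=31; F_rep = 26·(-1,-2)/5² = (-1.0400,-2.0800)
o3: d²=377 > ρ²=31 → inactive
F = F_att + ΣF_rep = (7.4600,0.9200)
Δp = p'−p = (0.9325,0.1150); α = Δx/Fx = (373/400) / (373/50) = 1/8
check: Δy/Fy = (23/200) / (23/25) = 1/8 ✓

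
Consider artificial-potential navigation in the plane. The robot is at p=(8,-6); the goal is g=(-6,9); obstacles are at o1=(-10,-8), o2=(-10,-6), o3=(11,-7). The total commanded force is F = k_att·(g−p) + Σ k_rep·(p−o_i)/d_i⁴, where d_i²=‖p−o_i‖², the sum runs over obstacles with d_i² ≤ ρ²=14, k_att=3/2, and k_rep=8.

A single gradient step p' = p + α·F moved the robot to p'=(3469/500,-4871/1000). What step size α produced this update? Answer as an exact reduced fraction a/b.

F_att = 3/2·(g−p) = 3/2·(-14,15) = (-21.0000,22.5000)
o1: d²=328 > ρ²=14 → inactive
o2: d²=324 > ρ²=14 → inactive
o3: d²=10 ≤ ρ²=14; F_rep = 8·(-3,1)/10² = (-0.2400,0.0800)
F = F_att + ΣF_rep = (-21.2400,22.5800)
Δp = p'−p = (-1.0620,1.1290); α = Δx/Fx = (-531/500) / (-531/25) = 1/20
check: Δy/Fy = (1129/1000) / (1129/50) = 1/20 ✓

α = 1/20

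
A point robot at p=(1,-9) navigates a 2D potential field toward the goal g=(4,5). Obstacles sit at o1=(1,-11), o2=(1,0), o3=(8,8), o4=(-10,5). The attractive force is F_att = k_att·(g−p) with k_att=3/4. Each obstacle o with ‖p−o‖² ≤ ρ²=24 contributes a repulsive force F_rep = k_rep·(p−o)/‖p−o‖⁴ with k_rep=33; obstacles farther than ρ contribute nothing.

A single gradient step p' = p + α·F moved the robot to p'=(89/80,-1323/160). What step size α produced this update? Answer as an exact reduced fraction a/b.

α = 1/20

F_att = 3/4·(g−p) = 3/4·(3,14) = (2.2500,10.5000)
o1: d²=4 ≤ ρ²=24; F_rep = 33·(0,2)/4² = (0.0000,4.1250)
o2: d²=81 > ρ²=24 → inactive
o3: d²=338 > ρ²=24 → inactive
o4: d²=317 > ρ²=24 → inactive
F = F_att + ΣF_rep = (2.2500,14.6250)
Δp = p'−p = (0.1125,0.7312); α = Δx/Fx = (9/80) / (9/4) = 1/20
check: Δy/Fy = (117/160) / (117/8) = 1/20 ✓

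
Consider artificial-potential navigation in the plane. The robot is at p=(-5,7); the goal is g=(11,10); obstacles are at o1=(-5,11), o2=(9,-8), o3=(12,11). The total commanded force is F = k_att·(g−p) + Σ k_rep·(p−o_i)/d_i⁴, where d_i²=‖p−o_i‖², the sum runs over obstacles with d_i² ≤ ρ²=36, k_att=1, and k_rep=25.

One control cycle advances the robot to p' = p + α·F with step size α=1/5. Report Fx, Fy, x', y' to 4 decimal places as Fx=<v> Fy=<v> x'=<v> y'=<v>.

Fx=16.0000 Fy=2.6094 x'=-1.8000 y'=7.5219

F_att = 1·(g−p) = 1·(16,3) = (16.0000,3.0000)
o1: d²=16 ≤ ρ²=36; F_rep = 25·(0,-4)/16² = (0.0000,-0.3906)
o2: d²=421 > ρ²=36 → inactive
o3: d²=305 > ρ²=36 → inactive
F = F_att + ΣF_rep = (16.0000,2.6094)
p' = p + 1/5·F = (-1.8000,7.5219)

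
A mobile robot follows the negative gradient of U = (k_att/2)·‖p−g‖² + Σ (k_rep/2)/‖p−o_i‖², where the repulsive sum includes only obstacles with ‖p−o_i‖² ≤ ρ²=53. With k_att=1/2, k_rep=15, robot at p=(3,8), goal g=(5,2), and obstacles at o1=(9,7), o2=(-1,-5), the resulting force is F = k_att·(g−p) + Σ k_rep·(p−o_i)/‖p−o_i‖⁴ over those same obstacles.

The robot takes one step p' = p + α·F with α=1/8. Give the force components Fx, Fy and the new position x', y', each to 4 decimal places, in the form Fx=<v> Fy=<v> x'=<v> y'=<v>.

Fx=0.9343 Fy=-2.9890 x'=3.1168 y'=7.6264

F_att = 1/2·(g−p) = 1/2·(2,-6) = (1.0000,-3.0000)
o1: d²=37 ≤ ρ²=53; F_rep = 15·(-6,1)/37² = (-0.0657,0.0110)
o2: d²=185 > ρ²=53 → inactive
F = F_att + ΣF_rep = (0.9343,-2.9890)
p' = p + 1/8·F = (3.1168,7.6264)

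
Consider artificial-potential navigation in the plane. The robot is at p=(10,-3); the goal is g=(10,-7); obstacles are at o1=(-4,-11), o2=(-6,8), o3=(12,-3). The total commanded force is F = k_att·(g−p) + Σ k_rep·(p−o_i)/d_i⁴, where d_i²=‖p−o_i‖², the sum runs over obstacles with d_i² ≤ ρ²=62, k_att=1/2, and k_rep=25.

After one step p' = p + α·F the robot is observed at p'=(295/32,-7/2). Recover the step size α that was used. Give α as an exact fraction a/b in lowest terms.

α = 1/4

F_att = 1/2·(g−p) = 1/2·(0,-4) = (0.0000,-2.0000)
o1: d²=260 > ρ²=62 → inactive
o2: d²=377 > ρ²=62 → inactive
o3: d²=4 ≤ ρ²=62; F_rep = 25·(-2,0)/4² = (-3.1250,0.0000)
F = F_att + ΣF_rep = (-3.1250,-2.0000)
Δp = p'−p = (-0.7812,-0.5000); α = Δx/Fx = (-25/32) / (-25/8) = 1/4
check: Δy/Fy = (-1/2) / (-2) = 1/4 ✓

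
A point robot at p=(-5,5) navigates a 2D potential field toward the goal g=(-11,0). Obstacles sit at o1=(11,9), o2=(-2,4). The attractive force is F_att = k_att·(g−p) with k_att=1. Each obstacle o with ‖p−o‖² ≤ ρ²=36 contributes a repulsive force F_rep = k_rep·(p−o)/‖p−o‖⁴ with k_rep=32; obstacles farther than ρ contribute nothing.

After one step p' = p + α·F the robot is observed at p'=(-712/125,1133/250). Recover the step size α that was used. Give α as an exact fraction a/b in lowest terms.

F_att = 1·(g−p) = 1·(-6,-5) = (-6.0000,-5.0000)
o1: d²=272 > ρ²=36 → inactive
o2: d²=10 ≤ ρ²=36; F_rep = 32·(-3,1)/10² = (-0.9600,0.3200)
F = F_att + ΣF_rep = (-6.9600,-4.6800)
Δp = p'−p = (-0.6960,-0.4680); α = Δx/Fx = (-87/125) / (-174/25) = 1/10
check: Δy/Fy = (-117/250) / (-117/25) = 1/10 ✓

α = 1/10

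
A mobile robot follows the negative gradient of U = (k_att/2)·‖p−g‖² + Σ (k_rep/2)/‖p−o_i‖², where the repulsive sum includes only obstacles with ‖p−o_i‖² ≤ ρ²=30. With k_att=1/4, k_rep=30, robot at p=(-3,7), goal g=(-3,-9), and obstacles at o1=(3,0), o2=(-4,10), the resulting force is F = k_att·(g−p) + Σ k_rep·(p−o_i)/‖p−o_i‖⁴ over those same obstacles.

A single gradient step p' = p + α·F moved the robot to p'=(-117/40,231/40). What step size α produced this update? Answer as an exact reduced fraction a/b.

α = 1/4

F_att = 1/4·(g−p) = 1/4·(0,-16) = (0.0000,-4.0000)
o1: d²=85 > ρ²=30 → inactive
o2: d²=10 ≤ ρ²=30; F_rep = 30·(1,-3)/10² = (0.3000,-0.9000)
F = F_att + ΣF_rep = (0.3000,-4.9000)
Δp = p'−p = (0.0750,-1.2250); α = Δx/Fx = (3/40) / (3/10) = 1/4
check: Δy/Fy = (-49/40) / (-49/10) = 1/4 ✓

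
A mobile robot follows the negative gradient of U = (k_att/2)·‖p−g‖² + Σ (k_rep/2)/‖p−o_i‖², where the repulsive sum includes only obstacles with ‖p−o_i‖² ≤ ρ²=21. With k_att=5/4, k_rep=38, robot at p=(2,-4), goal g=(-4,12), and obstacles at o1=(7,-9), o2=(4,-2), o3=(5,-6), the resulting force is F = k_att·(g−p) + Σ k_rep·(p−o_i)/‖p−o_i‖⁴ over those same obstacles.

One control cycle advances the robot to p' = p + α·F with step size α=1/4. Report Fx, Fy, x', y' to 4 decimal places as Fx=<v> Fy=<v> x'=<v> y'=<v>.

Fx=-9.3621 Fy=19.2622 x'=-0.3405 y'=0.8156

F_att = 5/4·(g−p) = 5/4·(-6,16) = (-7.5000,20.0000)
o1: d²=50 > ρ²=21 → inactive
o2: d²=8 ≤ ρ²=21; F_rep = 38·(-2,-2)/8² = (-1.1875,-1.1875)
o3: d²=13 ≤ ρ²=21; F_rep = 38·(-3,2)/13² = (-0.6746,0.4497)
F = F_att + ΣF_rep = (-9.3621,19.2622)
p' = p + 1/4·F = (-0.3405,0.8156)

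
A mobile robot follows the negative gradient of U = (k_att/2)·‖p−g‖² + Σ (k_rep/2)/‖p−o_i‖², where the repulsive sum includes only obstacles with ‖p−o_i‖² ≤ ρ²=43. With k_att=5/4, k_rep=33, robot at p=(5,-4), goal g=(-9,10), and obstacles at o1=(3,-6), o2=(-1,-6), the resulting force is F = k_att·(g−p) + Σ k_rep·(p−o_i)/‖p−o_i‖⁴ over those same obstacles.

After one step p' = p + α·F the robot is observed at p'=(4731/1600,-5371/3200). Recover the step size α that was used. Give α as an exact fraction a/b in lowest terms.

α = 1/8

F_att = 5/4·(g−p) = 5/4·(-14,14) = (-17.5000,17.5000)
o1: d²=8 ≤ ρ²=43; F_rep = 33·(2,2)/8² = (1.0312,1.0312)
o2: d²=40 ≤ ρ²=43; F_rep = 33·(6,2)/40² = (0.1237,0.0413)
F = F_att + ΣF_rep = (-16.3450,18.5725)
Δp = p'−p = (-2.0431,2.3216); α = Δx/Fx = (-3269/1600) / (-3269/200) = 1/8
check: Δy/Fy = (7429/3200) / (7429/400) = 1/8 ✓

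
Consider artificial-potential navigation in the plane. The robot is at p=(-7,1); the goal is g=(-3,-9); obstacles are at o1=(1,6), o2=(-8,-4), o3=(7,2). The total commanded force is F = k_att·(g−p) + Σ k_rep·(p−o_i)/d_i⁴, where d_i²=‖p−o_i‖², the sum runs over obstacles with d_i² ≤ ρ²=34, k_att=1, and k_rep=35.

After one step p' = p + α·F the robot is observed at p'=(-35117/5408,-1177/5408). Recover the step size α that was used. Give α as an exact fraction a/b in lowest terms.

α = 1/8

F_att = 1·(g−p) = 1·(4,-10) = (4.0000,-10.0000)
o1: d²=89 > ρ²=34 → inactive
o2: d²=26 ≤ ρ²=34; F_rep = 35·(1,5)/26² = (0.0518,0.2589)
o3: d²=197 > ρ²=34 → inactive
F = F_att + ΣF_rep = (4.0518,-9.7411)
Δp = p'−p = (0.5065,-1.2176); α = Δx/Fx = (2739/5408) / (2739/676) = 1/8
check: Δy/Fy = (-6585/5408) / (-6585/676) = 1/8 ✓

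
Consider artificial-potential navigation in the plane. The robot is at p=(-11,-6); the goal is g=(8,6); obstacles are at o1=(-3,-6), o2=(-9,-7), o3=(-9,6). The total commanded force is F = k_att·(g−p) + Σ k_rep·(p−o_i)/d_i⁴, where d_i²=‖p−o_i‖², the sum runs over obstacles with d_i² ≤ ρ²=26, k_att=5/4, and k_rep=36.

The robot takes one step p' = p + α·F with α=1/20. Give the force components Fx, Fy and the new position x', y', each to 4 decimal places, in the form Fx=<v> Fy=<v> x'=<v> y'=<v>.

F_att = 5/4·(g−p) = 5/4·(19,12) = (23.7500,15.0000)
o1: d²=64 > ρ²=26 → inactive
o2: d²=5 ≤ ρ²=26; F_rep = 36·(-2,1)/5² = (-2.8800,1.4400)
o3: d²=148 > ρ²=26 → inactive
F = F_att + ΣF_rep = (20.8700,16.4400)
p' = p + 1/20·F = (-9.9565,-5.1780)

Fx=20.8700 Fy=16.4400 x'=-9.9565 y'=-5.1780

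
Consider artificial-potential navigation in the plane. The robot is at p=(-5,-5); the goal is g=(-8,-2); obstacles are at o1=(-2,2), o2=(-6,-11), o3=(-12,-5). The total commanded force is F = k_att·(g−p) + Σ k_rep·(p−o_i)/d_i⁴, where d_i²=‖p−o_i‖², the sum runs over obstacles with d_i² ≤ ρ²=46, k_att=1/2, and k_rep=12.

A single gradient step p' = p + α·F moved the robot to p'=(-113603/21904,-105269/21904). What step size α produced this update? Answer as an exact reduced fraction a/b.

α = 1/8

F_att = 1/2·(g−p) = 1/2·(-3,3) = (-1.5000,1.5000)
o1: d²=58 > ρ²=46 → inactive
o2: d²=37 ≤ ρ²=46; F_rep = 12·(1,6)/37² = (0.0088,0.0526)
o3: d²=49 > ρ²=46 → inactive
F = F_att + ΣF_rep = (-1.4912,1.5526)
Δp = p'−p = (-0.1864,0.1941); α = Δx/Fx = (-4083/21904) / (-4083/2738) = 1/8
check: Δy/Fy = (4251/21904) / (4251/2738) = 1/8 ✓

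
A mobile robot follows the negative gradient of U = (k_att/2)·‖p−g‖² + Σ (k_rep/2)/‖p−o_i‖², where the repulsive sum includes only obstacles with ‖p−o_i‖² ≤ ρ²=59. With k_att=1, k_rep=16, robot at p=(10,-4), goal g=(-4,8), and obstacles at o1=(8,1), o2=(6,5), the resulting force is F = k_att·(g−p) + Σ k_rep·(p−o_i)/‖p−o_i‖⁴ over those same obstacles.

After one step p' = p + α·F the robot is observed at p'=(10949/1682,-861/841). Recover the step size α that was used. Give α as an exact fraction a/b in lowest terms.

F_att = 1·(g−p) = 1·(-14,12) = (-14.0000,12.0000)
o1: d²=29 ≤ ρ²=59; F_rep = 16·(2,-5)/29² = (0.0380,-0.0951)
o2: d²=97 > ρ²=59 → inactive
F = F_att + ΣF_rep = (-13.9620,11.9049)
Δp = p'−p = (-3.4905,2.9762); α = Δx/Fx = (-5871/1682) / (-11742/841) = 1/4
check: Δy/Fy = (2503/841) / (10012/841) = 1/4 ✓

α = 1/4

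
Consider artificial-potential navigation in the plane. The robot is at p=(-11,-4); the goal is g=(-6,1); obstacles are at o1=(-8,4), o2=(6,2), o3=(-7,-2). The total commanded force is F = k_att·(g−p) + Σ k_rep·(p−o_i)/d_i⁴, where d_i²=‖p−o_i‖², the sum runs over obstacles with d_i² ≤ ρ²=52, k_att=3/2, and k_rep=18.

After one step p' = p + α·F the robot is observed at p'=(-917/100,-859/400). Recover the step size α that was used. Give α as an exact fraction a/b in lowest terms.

F_att = 3/2·(g−p) = 3/2·(5,5) = (7.5000,7.5000)
o1: d²=73 > ρ²=52 → inactive
o2: d²=325 > ρ²=52 → inactive
o3: d²=20 ≤ ρ²=52; F_rep = 18·(-4,-2)/20² = (-0.1800,-0.0900)
F = F_att + ΣF_rep = (7.3200,7.4100)
Δp = p'−p = (1.8300,1.8525); α = Δx/Fx = (183/100) / (183/25) = 1/4
check: Δy/Fy = (741/400) / (741/100) = 1/4 ✓

α = 1/4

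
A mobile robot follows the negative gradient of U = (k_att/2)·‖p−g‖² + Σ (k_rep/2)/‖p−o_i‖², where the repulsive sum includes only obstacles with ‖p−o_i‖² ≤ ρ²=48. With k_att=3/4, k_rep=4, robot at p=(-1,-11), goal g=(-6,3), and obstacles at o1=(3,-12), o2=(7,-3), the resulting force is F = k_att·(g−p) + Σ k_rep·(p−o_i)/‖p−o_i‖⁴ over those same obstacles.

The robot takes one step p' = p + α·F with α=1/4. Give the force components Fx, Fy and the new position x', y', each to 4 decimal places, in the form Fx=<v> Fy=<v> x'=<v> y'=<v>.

Fx=-3.8054 Fy=10.5138 x'=-1.9513 y'=-8.3715

F_att = 3/4·(g−p) = 3/4·(-5,14) = (-3.7500,10.5000)
o1: d²=17 ≤ ρ²=48; F_rep = 4·(-4,1)/17² = (-0.0554,0.0138)
o2: d²=128 > ρ²=48 → inactive
F = F_att + ΣF_rep = (-3.8054,10.5138)
p' = p + 1/4·F = (-1.9513,-8.3715)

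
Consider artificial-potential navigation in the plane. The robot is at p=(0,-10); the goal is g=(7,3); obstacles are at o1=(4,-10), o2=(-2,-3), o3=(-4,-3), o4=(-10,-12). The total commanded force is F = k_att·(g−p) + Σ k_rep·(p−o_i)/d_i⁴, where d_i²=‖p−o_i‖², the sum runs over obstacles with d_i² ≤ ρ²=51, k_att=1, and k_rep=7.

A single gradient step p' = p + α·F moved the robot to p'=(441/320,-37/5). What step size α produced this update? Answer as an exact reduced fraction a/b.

F_att = 1·(g−p) = 1·(7,13) = (7.0000,13.0000)
o1: d²=16 ≤ ρ²=51; F_rep = 7·(-4,0)/16² = (-0.1094,0.0000)
o2: d²=53 > ρ²=51 → inactive
o3: d²=65 > ρ²=51 → inactive
o4: d²=104 > ρ²=51 → inactive
F = F_att + ΣF_rep = (6.8906,13.0000)
Δp = p'−p = (1.3781,2.6000); α = Δx/Fx = (441/320) / (441/64) = 1/5
check: Δy/Fy = (13/5) / (13) = 1/5 ✓

α = 1/5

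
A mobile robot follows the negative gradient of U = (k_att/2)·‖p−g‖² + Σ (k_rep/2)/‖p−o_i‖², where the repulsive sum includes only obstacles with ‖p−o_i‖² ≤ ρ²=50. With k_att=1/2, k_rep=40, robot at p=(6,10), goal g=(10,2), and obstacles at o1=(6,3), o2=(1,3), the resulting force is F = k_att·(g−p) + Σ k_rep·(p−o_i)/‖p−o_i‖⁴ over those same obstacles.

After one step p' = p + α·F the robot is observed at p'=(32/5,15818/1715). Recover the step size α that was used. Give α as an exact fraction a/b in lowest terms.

F_att = 1/2·(g−p) = 1/2·(4,-8) = (2.0000,-4.0000)
o1: d²=49 ≤ ρ²=50; F_rep = 40·(0,7)/49² = (0.0000,0.1166)
o2: d²=74 > ρ²=50 → inactive
F = F_att + ΣF_rep = (2.0000,-3.8834)
Δp = p'−p = (0.4000,-0.7767); α = Δx/Fx = (2/5) / (2) = 1/5
check: Δy/Fy = (-1332/1715) / (-1332/343) = 1/5 ✓

α = 1/5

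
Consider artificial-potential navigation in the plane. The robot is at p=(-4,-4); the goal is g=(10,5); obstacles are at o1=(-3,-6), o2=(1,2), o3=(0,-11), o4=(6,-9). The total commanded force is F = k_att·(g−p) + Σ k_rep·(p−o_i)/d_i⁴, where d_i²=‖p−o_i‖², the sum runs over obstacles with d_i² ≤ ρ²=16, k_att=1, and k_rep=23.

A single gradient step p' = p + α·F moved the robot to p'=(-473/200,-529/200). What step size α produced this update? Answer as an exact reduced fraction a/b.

α = 1/8

F_att = 1·(g−p) = 1·(14,9) = (14.0000,9.0000)
o1: d²=5 ≤ ρ²=16; F_rep = 23·(-1,2)/5² = (-0.9200,1.8400)
o2: d²=61 > ρ²=16 → inactive
o3: d²=65 > ρ²=16 → inactive
o4: d²=125 > ρ²=16 → inactive
F = F_att + ΣF_rep = (13.0800,10.8400)
Δp = p'−p = (1.6350,1.3550); α = Δx/Fx = (327/200) / (327/25) = 1/8
check: Δy/Fy = (271/200) / (271/25) = 1/8 ✓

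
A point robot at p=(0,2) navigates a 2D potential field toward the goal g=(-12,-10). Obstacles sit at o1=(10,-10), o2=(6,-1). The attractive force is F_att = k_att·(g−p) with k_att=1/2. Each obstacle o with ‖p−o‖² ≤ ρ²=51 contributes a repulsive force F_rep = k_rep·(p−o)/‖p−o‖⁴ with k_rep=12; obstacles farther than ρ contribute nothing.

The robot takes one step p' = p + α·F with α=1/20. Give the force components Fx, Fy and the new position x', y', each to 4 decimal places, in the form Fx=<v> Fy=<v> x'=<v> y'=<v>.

F_att = 1/2·(g−p) = 1/2·(-12,-12) = (-6.0000,-6.0000)
o1: d²=244 > ρ²=51 → inactive
o2: d²=45 ≤ ρ²=51; F_rep = 12·(-6,3)/45² = (-0.0356,0.0178)
F = F_att + ΣF_rep = (-6.0356,-5.9822)
p' = p + 1/20·F = (-0.3018,1.7009)

Fx=-6.0356 Fy=-5.9822 x'=-0.3018 y'=1.7009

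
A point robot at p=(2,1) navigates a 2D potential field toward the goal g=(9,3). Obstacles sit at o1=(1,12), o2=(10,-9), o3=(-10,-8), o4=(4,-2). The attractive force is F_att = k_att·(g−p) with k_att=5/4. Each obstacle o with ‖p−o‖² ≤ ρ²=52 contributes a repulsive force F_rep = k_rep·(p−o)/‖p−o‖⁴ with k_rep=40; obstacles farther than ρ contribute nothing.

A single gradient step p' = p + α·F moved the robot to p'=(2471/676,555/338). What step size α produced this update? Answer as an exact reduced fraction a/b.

F_att = 5/4·(g−p) = 5/4·(7,2) = (8.7500,2.5000)
o1: d²=122 > ρ²=52 → inactive
o2: d²=164 > ρ²=52 → inactive
o3: d²=225 > ρ²=52 → inactive
o4: d²=13 ≤ ρ²=52; F_rep = 40·(-2,3)/13² = (-0.4734,0.7101)
F = F_att + ΣF_rep = (8.2766,3.2101)
Δp = p'−p = (1.6553,0.6420); α = Δx/Fx = (1119/676) / (5595/676) = 1/5
check: Δy/Fy = (217/338) / (1085/338) = 1/5 ✓

α = 1/5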